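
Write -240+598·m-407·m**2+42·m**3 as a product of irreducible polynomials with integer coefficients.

By the rational root theorem, m = 6/7 is a root, so (7·m-6) is a factor; dividing leaves 6·m**2-53·m+40.
The remaining quadratic factors as (6·m-5)(m-8).

(6·m-5)·(7·m-6)·(m-8)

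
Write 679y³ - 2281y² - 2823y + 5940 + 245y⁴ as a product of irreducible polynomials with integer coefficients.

Testing divisors of the constant over divisors of the leading coefficient, y = -4 is a root, giving the factor (y + 4) and quotient 245y³ - 301y² - 1077y + 1485.
Next, y = 9/5 is a root, so (5y - 9) divides it; the quotient is 49y² + 28y - 165.
The remaining quadratic factors as (7y - 11)(7y + 15).

(5y - 9)(7y + 15)(7y - 11)(y + 4)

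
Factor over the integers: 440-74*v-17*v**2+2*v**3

Among the possible rational roots, v = -11/2 is a root, so (2*v+11) divides it; the quotient is v**2-14*v+40.
The remaining quadratic factors as (v-4)(v-10).

(2*v+11)*(v-10)*(v-4)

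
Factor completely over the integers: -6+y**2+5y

(y+6)(y-1)

Two integers with product -6 and sum 5 are -1 and 6.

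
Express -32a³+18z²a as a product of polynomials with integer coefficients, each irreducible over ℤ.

Factor out 2a, leaving 9z²-16a², which is a difference of two squares.

2a(3z-4a)(3z+4a)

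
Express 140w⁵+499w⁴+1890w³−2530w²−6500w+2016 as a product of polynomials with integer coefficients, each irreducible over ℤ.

By the rational root theorem, w = 2/7 is a root, so (7w−2) is a factor; dividing leaves 20w⁴+77w³+292w²−278w−1008.
Continuing, w = −8/5 is a root, so (5w+8) divides it; the quotient is 4w³+9w²+44w−126.
Then w = 7/4 is a root, so (4w−7) is a factor; dividing leaves w²+4w+18.
The quadratic w²+4w+18 has discriminant −56 < 0 and is irreducible over ℤ.

(4w−7)(5w+8)(7w−2)(w²+4w+18)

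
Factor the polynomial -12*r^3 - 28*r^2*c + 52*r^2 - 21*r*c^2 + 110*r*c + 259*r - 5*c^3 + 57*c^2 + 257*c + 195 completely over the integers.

Group: r*(-12*r^2 - 16*r*c + 64*r - 5*c^2 + 62*c + 195) + (c + 1)*(-12*r^2 - 16*r*c + 64*r - 5*c^2 + 62*c + 195); both groups contain (-12*r^2 - 16*r*c + 64*r - 5*c^2 + 62*c + 195), so (r + c + 1) is a factor with cofactor -12*r^2 - 16*r*c + 64*r - 5*c^2 + 62*c + 195.
The cofactor groups again: -12*r^2 - 16*r*c + 64*r - 5*c^2 + 62*c + 195 = -2*r*(6*r + 5*c + 13) + (-c + 15)*(6*r + 5*c + 13); both groups contain (6*r + 5*c + 13), giving -(2*r + c - 15)*(6*r + 5*c + 13).

-(6*r + 5*c + 13)*(2*r + c - 15)*(r + c + 1)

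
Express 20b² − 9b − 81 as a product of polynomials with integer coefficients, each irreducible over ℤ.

(4b − 9)(5b + 9)

Need a pair with product 20·(−81) = −1620 and sum −9: that's 36 and −45.
Split the middle term: 20b² + 36b − 45b − 81 = 4b(5b + 9) − 9(5b + 9).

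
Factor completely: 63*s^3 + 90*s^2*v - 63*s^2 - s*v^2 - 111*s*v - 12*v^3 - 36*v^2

(3*s + 4*v)*(3*s - v - 3)*(7*s + 3*v)

Group: 3*s*(21*s^2 + 37*s*v + 12*v^2) + (-v - 3)*(21*s^2 + 37*s*v + 12*v^2); both groups contain (21*s^2 + 37*s*v + 12*v^2), so (3*s - v - 3) is a factor with cofactor 21*s^2 + 37*s*v + 12*v^2.
The cofactor groups again: 21*s^2 + 37*s*v + 12*v^2 = 3*s*(7*s + 3*v) + 4*v*(7*s + 3*v); both groups contain (7*s + 3*v), giving (3*s + 4*v)*(7*s + 3*v).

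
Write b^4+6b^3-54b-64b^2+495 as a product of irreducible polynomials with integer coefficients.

(b+11)(b+3)(b-3)(b-5)

By the rational root theorem, b = 5 is a root, giving the factor (b-5) and quotient b^3+11b^2-9b-99.
Continuing, b = -3 is a root, giving the factor (b+3) and quotient b^2+8b-33.
The remaining quadratic factors as (b-3)(b+11).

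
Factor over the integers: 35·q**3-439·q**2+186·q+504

Testing divisors of the constant over divisors of the leading coefficient, q = 12 is a root, so (q-12) is a factor; dividing leaves 35·q**2-19·q-42.
The remaining quadratic factors as (5·q-7)(7·q+6).

(5·q-7)·(7·q+6)·(q-12)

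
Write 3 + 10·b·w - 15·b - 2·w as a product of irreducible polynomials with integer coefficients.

Group as (10·b·w - 15·b) + (-2·w + 3) = 5·b·(2·w - 3) - (2·w - 3).
Both groups share the factor (2·w - 3).

(2·w - 3)·(5·b - 1)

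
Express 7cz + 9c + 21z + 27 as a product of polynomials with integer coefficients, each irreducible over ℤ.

(7z + 9)(c + 3)

Group as (7cz + 9c) + (21z + 27) = c(7z + 9) + 3(7z + 9).
Both groups share the factor (7z + 9).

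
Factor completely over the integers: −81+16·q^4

(2·q+3)·(2·q−3)·(4·q^2+9)

Difference of squares twice: with A = 2·q and B = 3, A⁴ − B⁴ = (A² − B²)(A² + B²), and A² − B² factors again.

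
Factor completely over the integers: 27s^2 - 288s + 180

Pull out the common factor 9, then factor the remaining trinomial.

9(3s - 2)(s - 10)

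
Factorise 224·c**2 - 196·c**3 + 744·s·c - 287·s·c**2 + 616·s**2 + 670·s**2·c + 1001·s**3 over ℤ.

(13·s - 7·c + 8)·(7·s + 4·c)·(11·s + 7·c)

Group: 7·s·(143·s**2 + 14·s·c + 88·s - 49·c**2 + 56·c) + 4·c·(143·s**2 + 14·s·c + 88·s - 49·c**2 + 56·c); both groups contain (143·s**2 + 14·s·c + 88·s - 49·c**2 + 56·c), so (7·s + 4·c) is a factor with cofactor 143·s**2 + 14·s·c + 88·s - 49·c**2 + 56·c.
The cofactor groups again: 143·s**2 + 14·s·c + 88·s - 49·c**2 + 56·c = 11·s·(13·s - 7·c + 8) + 7·c·(13·s - 7·c + 8); both groups contain (13·s - 7·c + 8), giving (11·s + 7·c)·(13·s - 7·c + 8).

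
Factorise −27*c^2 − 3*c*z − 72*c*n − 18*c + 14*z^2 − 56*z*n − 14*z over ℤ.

Group: −3*c*(9*c + 7*z) + (2*z − 8*n − 2)*(9*c + 7*z); both groups contain (9*c + 7*z).

−(3*c − 2*z + 8*n + 2)*(9*c + 7*z)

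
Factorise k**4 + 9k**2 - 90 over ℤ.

Substitute u = k**2 to get a quadratic in u, then factor.
k**2 - 6 is irreducible over ℤ (6 is not a perfect square).
k**2 + 15 is irreducible over ℤ (always positive, so no real roots).

(k**2 + 15)(k**2 - 6)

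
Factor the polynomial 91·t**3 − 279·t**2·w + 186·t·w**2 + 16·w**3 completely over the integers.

(13·t + w)·(7·t − 8·w)·(t − 2·w)

Group: 7·t·(13·t**2 − 25·t·w − 2·w**2) − 8·w·(13·t**2 − 25·t·w − 2·w**2); both groups contain (13·t**2 − 25·t·w − 2·w**2), so (7·t − 8·w) is a factor with cofactor 13·t**2 − 25·t·w − 2·w**2.
The cofactor groups again: 13·t**2 − 25·t·w − 2·w**2 = 13·t·(t − 2·w) + w·(t − 2·w); both groups contain (t − 2·w), giving (13·t + w)·(t − 2·w).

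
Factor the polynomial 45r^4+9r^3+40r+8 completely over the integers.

Group as (45r^4+40r) + (9r^3+8) = 5r(9r^3+8) + (9r^3+8).
Both groups share the factor (9r^3+8).

(5r+1)(9r^3+8)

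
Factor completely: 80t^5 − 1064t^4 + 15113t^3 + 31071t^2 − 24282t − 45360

(4t + 7)(4t − 5)(5t + 6)(t^2 − 15t + 216)

Testing divisors of the constant over divisors of the leading coefficient, t = −6/5 is a root, giving the factor (5t + 6) and quotient 16t^4 − 232t^3 + 3301t^2 + 2253t − 7560.
Continuing, t = 5/4 is a root, giving the factor (4t − 5) and quotient 4t^3 − 53t^2 + 759t + 1512.
Next, t = −7/4 is a root, so (4t + 7) is a factor; dividing leaves t^2 − 15t + 216.
The quadratic t^2 − 15t + 216 has discriminant −639 < 0 and is irreducible over ℤ.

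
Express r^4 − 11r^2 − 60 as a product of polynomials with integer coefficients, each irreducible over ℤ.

Substitute u = r^2 to get a quadratic in u, then factor.
r^2 + 4 is irreducible over ℤ (sum of squares).
r^2 − 15 is irreducible over ℤ (15 is not a perfect square).

(r^2 + 4)(r^2 − 15)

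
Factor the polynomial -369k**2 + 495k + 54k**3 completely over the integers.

Pull out the common factor 9k, then factor the remaining trinomial.

9k(6k - 11)(k - 5)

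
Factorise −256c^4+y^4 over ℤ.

(y−4c)(y+4c)(y^2+16c^2)

(y)⁴ − (4c)⁴ = ((y)² − (4c)²)((y)² + (4c)²); the first factor splits again, the second (y^2+16c^2) is irreducible.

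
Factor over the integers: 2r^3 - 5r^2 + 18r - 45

Group as (2r^3 + 18r) + (-5r^2 - 45) = 2r(r^2 + 9) - 5(r^2 + 9).
Both groups share the factor (r^2 + 9).

(2r - 5)(r^2 + 9)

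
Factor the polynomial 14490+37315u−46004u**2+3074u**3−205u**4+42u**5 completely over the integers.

Testing divisors of the constant over divisors of the leading coefficient, u = −2/7 is a root, so (7u+2) divides it; the quotient is 6u**4−31u**3+448u**2−6700u+7245.
Continuing, u = 9 is a root, so (u−9) is a factor; dividing leaves 6u**3+23u**2+655u−805.
Continuing, u = 7/6 is a root, giving the factor (6u−7) and quotient u**2+5u+115.
The quadratic u**2+5u+115 has discriminant −435 < 0 and is irreducible over ℤ.

(6u−7)(7u+2)(u−9)(u**2+5u+115)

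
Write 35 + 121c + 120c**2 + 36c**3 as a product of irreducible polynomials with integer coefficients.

By the rational root theorem, c = -1/2 is a root, so (2c + 1) is a factor; dividing leaves 18c**2 + 51c + 35.
The remaining quadratic factors as (6c + 7)(3c + 5).

(2c + 1)(3c + 5)(6c + 7)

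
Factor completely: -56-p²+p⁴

(p²+7)(p²-8)

Substitute u = p² to get a quadratic in u, then factor.
p²-8 is irreducible over ℤ (8 is not a perfect square).
p²+7 is irreducible over ℤ (always positive, so no real roots).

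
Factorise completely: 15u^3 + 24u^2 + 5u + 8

(5u + 8)(3u^2 + 1)

Group as (15u^3 + 5u) + (24u^2 + 8) = 5u(3u^2 + 1) + 8(3u^2 + 1).
Both groups share the factor (3u^2 + 1).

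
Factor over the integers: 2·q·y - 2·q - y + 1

(2·q - 1)·(y - 1)

Group as (2·q·y - 2·q) + (-y + 1) = 2·q·(y - 1) - (y - 1).
Both groups share the factor (y - 1).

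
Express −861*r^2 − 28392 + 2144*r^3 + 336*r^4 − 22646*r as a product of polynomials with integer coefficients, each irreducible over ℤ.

(3*r + 14)*(4*r + 13)*(4*r − 13)*(7*r + 12)

By the rational root theorem, r = −13/4 is a root, so (4*r + 13) divides it; the quotient is 84*r^3 + 263*r^2 − 1070*r − 2184.
Continuing, r = 13/4 is a root, so (4*r − 13) is a factor; dividing leaves 21*r^2 + 134*r + 168.
The remaining quadratic factors as (7*r + 12)(3*r + 14).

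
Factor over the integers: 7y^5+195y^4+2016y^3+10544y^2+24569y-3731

By the rational root theorem, y = 1/7 is a root, so (7y-1) divides it; the quotient is y^4+28y^3+292y^2+1548y+3731.
Continuing, y = -13 is a root, so (y+13) divides it; the quotient is y^3+15y^2+97y+287.
Next, y = -7 is a root, giving the factor (y+7) and quotient y^2+8y+41.
The quadratic y^2+8y+41 has discriminant -100 < 0 and is irreducible over ℤ.

(7y-1)(y+13)(y+7)(y^2+8y+41)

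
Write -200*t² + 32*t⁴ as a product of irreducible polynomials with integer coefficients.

8*t²*(2*t + 5)*(2*t - 5)

Pull out the common factor 8*t²; 4*t² - 25 is a difference of squares.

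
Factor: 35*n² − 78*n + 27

(5*n − 9)*(7*n − 3)

Need a pair with product 35·27 = 945 and sum −78: that's −63 and −15.
Split the middle term: 35*n² − 63*n − 15*n + 27 = 7*n*(5*n − 9) − 3*(5*n − 9).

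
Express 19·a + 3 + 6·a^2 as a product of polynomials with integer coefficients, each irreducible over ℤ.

Need a pair with product 6·3 = 18 and sum 19: that's 18 and 1.
Split the middle term: 6·a^2 + 18·a + a + 3 = 6·a·(a + 3) + (a + 3).

(6·a + 1)·(a + 3)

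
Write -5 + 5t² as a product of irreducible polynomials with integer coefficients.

5(t + 1)(t - 1)

Pull out the common factor 5; t² - 1 is a difference of squares.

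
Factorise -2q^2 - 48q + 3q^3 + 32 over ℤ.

(3q - 2)(q + 4)(q - 4)

By the rational root theorem, q = 2/3 is a root, giving the factor (3q - 2) and quotient q^2 - 16.
The remaining quadratic factors as (q + 4)(q - 4).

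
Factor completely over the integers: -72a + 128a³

8a(4a + 3)(4a - 3)

Factor out 8a, leaving 16a² - 9, which is a difference of two squares.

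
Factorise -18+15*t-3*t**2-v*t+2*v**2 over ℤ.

(2*v-3*t+6)*(v+t-3)

Group: 2*v*(v+t-3) + (-3*t+6)*(v+t-3); both groups contain (v+t-3).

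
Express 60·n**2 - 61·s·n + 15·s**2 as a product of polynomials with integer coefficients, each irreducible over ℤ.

(5·s - 12·n)·(3·s - 5·n)

Group: 5·s·(3·s - 5·n) - 12·n·(3·s - 5·n); both groups contain (3·s - 5·n).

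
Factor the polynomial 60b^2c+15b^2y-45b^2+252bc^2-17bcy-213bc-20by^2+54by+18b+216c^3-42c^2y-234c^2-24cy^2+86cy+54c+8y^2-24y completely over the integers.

Group: 4c(15b^2+63bc-20by-6b+54c^2-24cy-18c+8y) + (y-3)(15b^2+63bc-20by-6b+54c^2-24cy-18c+8y); both groups contain (15b^2+63bc-20by-6b+54c^2-24cy-18c+8y), so (4c+y-3) is a factor with cofactor 15b^2+63bc-20by-6b+54c^2-24cy-18c+8y.
The cofactor groups again: 15b^2+63bc-20by-6b+54c^2-24cy-18c+8y = 5b(3b+9c-4y) + (6c-2)(3b+9c-4y); both groups contain (3b+9c-4y), giving (5b+6c-2)(3b+9c-4y).

(3b+9c-4y)(4c+y-3)(5b+6c-2)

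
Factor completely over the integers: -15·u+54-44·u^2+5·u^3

Among the possible rational roots, u = 1 is a root, so (u-1) is a factor; dividing leaves 5·u^2-39·u-54.
The remaining quadratic factors as (u-9)(5·u+6).

(5·u+6)·(u-1)·(u-9)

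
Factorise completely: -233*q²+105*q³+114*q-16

(3*q-1)*(5*q-8)*(7*q-2)

By the rational root theorem, q = 2/7 is a root, so (7*q-2) divides it; the quotient is 15*q²-29*q+8.
The remaining quadratic factors as (5*q-8)(3*q-1).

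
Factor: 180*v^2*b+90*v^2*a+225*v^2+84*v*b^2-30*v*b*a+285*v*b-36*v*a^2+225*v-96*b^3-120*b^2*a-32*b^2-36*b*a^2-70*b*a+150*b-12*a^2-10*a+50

Group: 4*b*(45*v^2+21*v*b-18*v*a+45*v-24*b^2-18*b*a+22*b-6*a+10) + (2*a+5)*(45*v^2+21*v*b-18*v*a+45*v-24*b^2-18*b*a+22*b-6*a+10); both groups contain (45*v^2+21*v*b-18*v*a+45*v-24*b^2-18*b*a+22*b-6*a+10), so (4*b+2*a+5) is a factor with cofactor 45*v^2+21*v*b-18*v*a+45*v-24*b^2-18*b*a+22*b-6*a+10.
The cofactor groups again: 45*v^2+21*v*b-18*v*a+45*v-24*b^2-18*b*a+22*b-6*a+10 = 3*v*(15*v-8*b-6*a+10) + (3*b+1)*(15*v-8*b-6*a+10); both groups contain (15*v-8*b-6*a+10), giving (3*v+3*b+1)*(15*v-8*b-6*a+10).

(15*v-8*b-6*a+10)*(4*b+2*a+5)*(3*v+3*b+1)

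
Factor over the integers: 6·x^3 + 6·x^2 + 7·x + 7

Group as (6·x^3 + 7·x) + (6·x^2 + 7) = x·(6·x^2 + 7) + (6·x^2 + 7).
Both groups share the factor (6·x^2 + 7).

(x + 1)·(6·x^2 + 7)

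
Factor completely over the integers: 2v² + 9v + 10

(2v + 5)(v + 2)

Need a pair with product 2·10 = 20 and sum 9: that's 5 and 4.
Split the middle term: 2v² + 5v + 4v + 10 = v(2v + 5) + 2(2v + 5).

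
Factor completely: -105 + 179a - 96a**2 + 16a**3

Trying the rational-root candidates, a = 3 is a root, so (a - 3) is a factor; dividing leaves 16a**2 - 48a + 35.
The remaining quadratic factors as (4a - 5)(4a - 7).

(4a - 5)(4a - 7)(a - 3)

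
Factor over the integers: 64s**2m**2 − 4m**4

Pull out the common factor 4m**2; 16s**2 − m**2 is a difference of squares.

4m**2(4s − m)(4s + m)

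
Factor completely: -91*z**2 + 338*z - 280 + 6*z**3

(6*z - 7)*(z - 10)*(z - 4)

Testing divisors of the constant over divisors of the leading coefficient, z = 10 is a root, so (z - 10) divides it; the quotient is 6*z**2 - 31*z + 28.
The remaining quadratic factors as (z - 4)(6*z - 7).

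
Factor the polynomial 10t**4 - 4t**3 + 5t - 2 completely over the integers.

Group as (10t**4 + 5t) + (-4t**3 - 2) = 5t(2t**3 + 1) - 2(2t**3 + 1).
Both groups share the factor (2t**3 + 1).

(5t - 2)(2t**3 + 1)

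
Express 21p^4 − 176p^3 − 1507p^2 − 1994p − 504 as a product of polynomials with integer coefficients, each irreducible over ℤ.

Among the possible rational roots, p = −9/7 is a root, so (7p + 9) is a factor; dividing leaves 3p^3 − 29p^2 − 178p − 56.
Next, p = −1/3 is a root, giving the factor (3p + 1) and quotient p^2 − 10p − 56.
The remaining quadratic factors as (p + 4)(p − 14).

(3p + 1)(7p + 9)(p + 4)(p − 14)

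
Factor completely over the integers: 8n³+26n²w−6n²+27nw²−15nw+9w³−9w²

Group: 4n(2n²+5nw+3w²) + (3w−3)(2n²+5nw+3w²); both groups contain (2n²+5nw+3w²), so (4n+3w−3) is a factor with cofactor 2n²+5nw+3w².
The cofactor groups again: 2n²+5nw+3w² = n(2n+3w) + w(2n+3w); both groups contain (2n+3w), giving (n+w)(2n+3w).

(2n+3w)(4n+3w−3)(n+w)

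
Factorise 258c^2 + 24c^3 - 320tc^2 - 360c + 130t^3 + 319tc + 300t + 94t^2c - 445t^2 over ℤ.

(5t - 6c)(13t - c - 12)(2t + 4c - 5)

Group: 13t(10t^2 + 8tc - 25t - 24c^2 + 30c) + (-c - 12)(10t^2 + 8tc - 25t - 24c^2 + 30c); both groups contain (10t^2 + 8tc - 25t - 24c^2 + 30c), so (13t - c - 12) is a factor with cofactor 10t^2 + 8tc - 25t - 24c^2 + 30c.
The cofactor groups again: 10t^2 + 8tc - 25t - 24c^2 + 30c = 5t(2t + 4c - 5) - 6c(2t + 4c - 5); both groups contain (2t + 4c - 5), giving (5t - 6c)(2t + 4c - 5).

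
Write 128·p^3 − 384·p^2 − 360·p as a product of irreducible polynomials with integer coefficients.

Pull out the common factor 8·p, then factor the remaining trinomial.

8·p·(4·p + 3)·(4·p − 15)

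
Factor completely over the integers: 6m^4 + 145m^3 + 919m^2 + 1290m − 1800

(6m − 5)(m + 15)(m + 4)(m + 6)

Testing divisors of the constant over divisors of the leading coefficient, m = −6 is a root, so (m + 6) divides it; the quotient is 6m^3 + 109m^2 + 265m − 300.
Next, m = 5/6 is a root, so (6m − 5) is a factor; dividing leaves m^2 + 19m + 60.
The remaining quadratic factors as (m + 4)(m + 15).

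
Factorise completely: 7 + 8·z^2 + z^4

(z^2 + 1)·(z^2 + 7)

Substitute u = z^2 to get a quadratic in u, then factor.
z^2 + 1 is irreducible over ℤ (sum of squares).
z^2 + 7 is irreducible over ℤ (always positive, so no real roots).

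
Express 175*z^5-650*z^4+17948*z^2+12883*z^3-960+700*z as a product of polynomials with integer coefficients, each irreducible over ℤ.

Testing divisors of the constant over divisors of the leading coefficient, z = -2/7 is a root, so (7*z+2) is a factor; dividing leaves 25*z^4-100*z^3+1869*z^2+2030*z-480.
Continuing, z = 1/5 is a root, giving the factor (5*z-1) and quotient 5*z^3-19*z^2+370*z+480.
Continuing, z = -6/5 is a root, so (5*z+6) is a factor; dividing leaves z^2-5*z+80.
The quadratic z^2-5*z+80 has discriminant -295 < 0 and is irreducible over ℤ.

(5*z+6)*(5*z-1)*(7*z+2)*(z^2-5*z+80)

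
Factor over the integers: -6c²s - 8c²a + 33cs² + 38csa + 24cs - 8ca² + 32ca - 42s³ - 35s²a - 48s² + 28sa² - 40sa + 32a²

Group: c(-6cs - 8ca + 21s² + 28sa + 24s + 32a) + (-2s + a)(-6cs - 8ca + 21s² + 28sa + 24s + 32a); both groups contain (-6cs - 8ca + 21s² + 28sa + 24s + 32a), so (c - 2s + a) is a factor with cofactor -6cs - 8ca + 21s² + 28sa + 24s + 32a.
The cofactor groups again: -6cs - 8ca + 21s² + 28sa + 24s + 32a = -2c(3s + 4a) + (7s + 8)(3s + 4a); both groups contain (3s + 4a), giving -(2c - 7s - 8)(3s + 4a).

-(2c - 7s - 8)(3s + 4a)(c - 2s + a)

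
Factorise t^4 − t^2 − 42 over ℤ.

(t^2 + 6)(t^2 − 7)

Substitute u = t^2 to get a quadratic in u, then factor.
t^2 − 7 is irreducible over ℤ (7 is not a perfect square).
t^2 + 6 is irreducible over ℤ (always positive, so no real roots).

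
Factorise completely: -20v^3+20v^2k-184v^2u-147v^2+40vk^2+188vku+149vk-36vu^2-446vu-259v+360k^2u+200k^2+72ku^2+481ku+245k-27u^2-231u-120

Group: v(-20v^2+20vk-4vu-47v+40k^2+8ku+49k-3u-24) + (9u+5)(-20v^2+20vk-4vu-47v+40k^2+8ku+49k-3u-24); both groups contain (-20v^2+20vk-4vu-47v+40k^2+8ku+49k-3u-24), so (v+9u+5) is a factor with cofactor -20v^2+20vk-4vu-47v+40k^2+8ku+49k-3u-24.
The cofactor groups again: -20v^2+20vk-4vu-47v+40k^2+8ku+49k-3u-24 = -4v(5v+5k+u+8) + (8k-3)(5v+5k+u+8); both groups contain (5v+5k+u+8), giving -(4v-8k+3)(5v+5k+u+8).

-(4v-8k+3)(5v+5k+u+8)(v+9u+5)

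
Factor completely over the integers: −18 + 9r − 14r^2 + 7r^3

Group as (7r^3 + 9r) + (−14r^2 − 18) = r(7r^2 + 9) − 2(7r^2 + 9).
Both groups share the factor (7r^2 + 9).

(r − 2)(7r^2 + 9)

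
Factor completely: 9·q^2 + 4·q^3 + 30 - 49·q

By the rational root theorem, q = -5 is a root, so (q + 5) divides it; the quotient is 4·q^2 - 11·q + 6.
The remaining quadratic factors as (q - 2)(4·q - 3).

(4·q - 3)·(q + 5)·(q - 2)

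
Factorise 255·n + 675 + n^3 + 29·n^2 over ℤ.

Trying the rational-root candidates, n = −9 is a root, so (n + 9) divides it; the quotient is n^2 + 20·n + 75.
The remaining quadratic factors as (n + 5)(n + 15).

(n + 15)·(n + 5)·(n + 9)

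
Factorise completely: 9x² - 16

Need a pair with product 9·(-16) = -144 and sum 0: that's 12 and -12.
Split the middle term: 9x² + 12x - 12x - 16 = 3x(3x + 4) - 4(3x + 4).

(3x + 4)(3x - 4)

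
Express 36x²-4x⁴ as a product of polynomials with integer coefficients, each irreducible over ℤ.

-4x²(x+3)(x-3)

Every term has a factor of 4x²; factoring it out leaves -x²+9.
Recognize a difference of squares with the parts 3 and x.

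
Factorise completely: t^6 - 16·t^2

t^2·(t + 2)·(t - 2)·(t^2 + 4)

Every term has a factor of t^2; factoring it out leaves t^4 - 16.
Recognize a difference of squares with the parts t^2 and 4.
t^2 - 4 is again a difference of squares: (t - 2)·(t + 2).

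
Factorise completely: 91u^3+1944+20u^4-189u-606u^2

Among the possible rational roots, u = 9/4 is a root, so (4u-9) is a factor; dividing leaves 5u^3+34u^2-75u-216.
Next, u = 3 is a root, so (u-3) divides it; the quotient is 5u^2+49u+72.
The remaining quadratic factors as (u+8)(5u+9).

(4u-9)(5u+9)(u+8)(u-3)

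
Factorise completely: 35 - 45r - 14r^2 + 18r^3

(9r - 7)(2r^2 - 5)

Group as (18r^3 - 45r) + (-14r^2 + 35) = 9r(2r^2 - 5) - 7(2r^2 - 5).
Both groups share the factor (2r^2 - 5).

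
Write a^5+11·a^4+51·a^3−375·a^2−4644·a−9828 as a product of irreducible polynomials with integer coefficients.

Among the possible rational roots, a = −6 is a root, giving the factor (a+6) and quotient a^4+5·a^3+21·a^2−501·a−1638.
Next, a = 7 is a root, so (a−7) divides it; the quotient is a^3+12·a^2+105·a+234.
Next, a = −3 is a root, so (a+3) divides it; the quotient is a^2+9·a+78.
The quadratic a^2+9·a+78 has discriminant −231 < 0 and is irreducible over ℤ.

(a+3)·(a+6)·(a−7)·(a^2+9·a+78)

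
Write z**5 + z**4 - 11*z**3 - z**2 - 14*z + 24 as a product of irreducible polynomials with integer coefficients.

(z + 4)*(z - 1)*(z - 3)*(z**2 + z + 2)

By the rational root theorem, z = 3 is a root, so (z - 3) divides it; the quotient is z**4 + 4*z**3 + z**2 + 2*z - 8.
Continuing, z = -4 is a root, so (z + 4) divides it; the quotient is z**3 + z - 2.
Next, z = 1 is a root, so (z - 1) is a factor; dividing leaves z**2 + z + 2.
The quadratic z**2 + z + 2 has discriminant -7 < 0 and is irreducible over ℤ.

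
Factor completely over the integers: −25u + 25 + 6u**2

(2u − 5)(3u − 5)

Need a pair with product 6·25 = 150 and sum −25: that's −10 and −15.
Split the middle term: 6u**2 − 10u − 15u + 25 = 2u(3u − 5) − 5(3u − 5).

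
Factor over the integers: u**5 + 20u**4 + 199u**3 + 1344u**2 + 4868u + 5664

(u + 2)(u + 6)(u + 8)(u**2 + 4u + 59)

Trying the rational-root candidates, u = −6 is a root, so (u + 6) is a factor; dividing leaves u**4 + 14u**3 + 115u**2 + 654u + 944.
Continuing, u = −2 is a root, giving the factor (u + 2) and quotient u**3 + 12u**2 + 91u + 472.
Next, u = −8 is a root, so (u + 8) is a factor; dividing leaves u**2 + 4u + 59.
The quadratic u**2 + 4u + 59 has discriminant −220 < 0 and is irreducible over ℤ.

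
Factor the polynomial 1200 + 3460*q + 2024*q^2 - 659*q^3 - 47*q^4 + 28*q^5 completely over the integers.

By the rational root theorem, q = -5 is a root, giving the factor (q + 5) and quotient 28*q^4 - 187*q^3 + 276*q^2 + 644*q + 240.
Then q = -4/7 is a root, so (7*q + 4) is a factor; dividing leaves 4*q^3 - 29*q^2 + 56*q + 60.
Continuing, q = -3/4 is a root, so (4*q + 3) divides it; the quotient is q^2 - 8*q + 20.
The quadratic q^2 - 8*q + 20 has discriminant -16 < 0 and is irreducible over ℤ.

(4*q + 3)*(7*q + 4)*(q + 5)*(q^2 - 8*q + 20)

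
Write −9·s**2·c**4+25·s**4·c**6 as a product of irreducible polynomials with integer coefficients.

c**4·s**2·(5·s·c+3)·(5·s·c−3)

Every term has a factor of s**2·c**4; factoring it out leaves 25·s**2·c**2−9.
Recognize a difference of squares with the parts 5·s·c and 3.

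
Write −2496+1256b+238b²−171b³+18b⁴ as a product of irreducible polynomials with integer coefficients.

(3b+8)(6b−13)(b−4)(b−6)

Trying the rational-root candidates, b = −8/3 is a root, giving the factor (3b+8) and quotient 6b³−73b²+274b−312.
Next, b = 13/6 is a root, so (6b−13) is a factor; dividing leaves b²−10b+24.
The remaining quadratic factors as (b−4)(b−6).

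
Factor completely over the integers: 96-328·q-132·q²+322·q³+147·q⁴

Trying the rational-root candidates, q = 6/7 is a root, so (7·q-6) is a factor; dividing leaves 21·q³+64·q²+36·q-16.
Next, q = -4/3 is a root, so (3·q+4) is a factor; dividing leaves 7·q²+12·q-4.
The remaining quadratic factors as (q+2)(7·q-2).

(3·q+4)·(7·q-2)·(7·q-6)·(q+2)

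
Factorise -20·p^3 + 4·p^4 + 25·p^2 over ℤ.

Every term has a factor of p^2; factoring it out leaves 4·p^2 - 20·p + 25.
Recognize a perfect-square trinomial with the parts 5 and 2·p.

p^2·(2·p - 5)^2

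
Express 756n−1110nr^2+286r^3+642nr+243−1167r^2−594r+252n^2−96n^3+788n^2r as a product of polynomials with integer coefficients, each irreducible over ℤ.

Group: 8n(−12n^2+82nr+36n−26r^2+99r+81) + (−11r+3)(−12n^2+82nr+36n−26r^2+99r+81); both groups contain (−12n^2+82nr+36n−26r^2+99r+81), so (8n−11r+3) is a factor with cofactor −12n^2+82nr+36n−26r^2+99r+81.
The cofactor groups again: −12n^2+82nr+36n−26r^2+99r+81 = −2n(6n−2r+9) + (13r+9)(6n−2r+9); both groups contain (6n−2r+9), giving −(2n−13r−9)(6n−2r+9).

−(2n−13r−9)(6n−2r+9)(8n−11r+3)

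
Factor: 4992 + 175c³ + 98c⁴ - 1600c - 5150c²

Among the possible rational roots, c = 6/7 is a root, giving the factor (7c - 6) and quotient 14c³ + 37c² - 704c - 832.
Continuing, c = 13/2 is a root, so (2c - 13) divides it; the quotient is 7c² + 64c + 64.
The remaining quadratic factors as (7c + 8)(c + 8).

(2c - 13)(7c + 8)(7c - 6)(c + 8)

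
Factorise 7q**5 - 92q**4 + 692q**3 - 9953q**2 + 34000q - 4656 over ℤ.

(7q - 1)(q - 12)(q - 4)(q**2 + 3q + 97)

Testing divisors of the constant over divisors of the leading coefficient, q = 12 is a root, so (q - 12) is a factor; dividing leaves 7q**4 - 8q**3 + 596q**2 - 2801q + 388.
Next, q = 1/7 is a root, giving the factor (7q - 1) and quotient q**3 - q**2 + 85q - 388.
Next, q = 4 is a root, so (q - 4) is a factor; dividing leaves q**2 + 3q + 97.
The quadratic q**2 + 3q + 97 has discriminant -379 < 0 and is irreducible over ℤ.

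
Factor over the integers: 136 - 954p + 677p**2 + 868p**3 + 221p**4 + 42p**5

(6p - 1)(7p - 4)(p + 2)(p**2 + 4p + 17)

Trying the rational-root candidates, p = 4/7 is a root, giving the factor (7p - 4) and quotient 6p**4 + 35p**3 + 144p**2 + 179p - 34.
Next, p = -2 is a root, so (p + 2) divides it; the quotient is 6p**3 + 23p**2 + 98p - 17.
Then p = 1/6 is a root, so (6p - 1) divides it; the quotient is p**2 + 4p + 17.
The quadratic p**2 + 4p + 17 has discriminant -52 < 0 and is irreducible over ℤ.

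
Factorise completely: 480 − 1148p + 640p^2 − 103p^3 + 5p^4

Among the possible rational roots, p = 8 is a root, so (p − 8) divides it; the quotient is 5p^3 − 63p^2 + 136p − 60.
Continuing, p = 2 is a root, so (p − 2) divides it; the quotient is 5p^2 − 53p + 30.
The remaining quadratic factors as (p − 10)(5p − 3).

(5p − 3)(p − 10)(p − 2)(p − 8)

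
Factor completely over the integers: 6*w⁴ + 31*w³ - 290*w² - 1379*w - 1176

By the rational root theorem, w = 7 is a root, giving the factor (w - 7) and quotient 6*w³ + 73*w² + 221*w + 168.
Continuing, w = -7/6 is a root, so (6*w + 7) divides it; the quotient is w² + 11*w + 24.
The remaining quadratic factors as (w + 3)(w + 8).

(6*w + 7)*(w + 3)*(w + 8)*(w - 7)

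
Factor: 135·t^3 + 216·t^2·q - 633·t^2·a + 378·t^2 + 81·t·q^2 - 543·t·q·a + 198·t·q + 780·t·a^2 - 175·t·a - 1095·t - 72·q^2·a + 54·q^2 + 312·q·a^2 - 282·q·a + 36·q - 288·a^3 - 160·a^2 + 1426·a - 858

Group: 9·t·(15·t^2 + 24·t·q - 57·t·a + 32·t + 9·q^2 - 39·q·a + 6·q + 36·a^2 + 47·a - 143) + (-8·a + 6)·(15·t^2 + 24·t·q - 57·t·a + 32·t + 9·q^2 - 39·q·a + 6·q + 36·a^2 + 47·a - 143); both groups contain (15·t^2 + 24·t·q - 57·t·a + 32·t + 9·q^2 - 39·q·a + 6·q + 36·a^2 + 47·a - 143), so (9·t - 8·a + 6) is a factor with cofactor 15·t^2 + 24·t·q - 57·t·a + 32·t + 9·q^2 - 39·q·a + 6·q + 36·a^2 + 47·a - 143.
The cofactor groups again: 15·t^2 + 24·t·q - 57·t·a + 32·t + 9·q^2 - 39·q·a + 6·q + 36·a^2 + 47·a - 143 = 3·t·(5·t + 3·q - 4·a - 11) + (3·q - 9·a + 13)·(5·t + 3·q - 4·a - 11); both groups contain (5·t + 3·q - 4·a - 11), giving (3·t + 3·q - 9·a + 13)·(5·t + 3·q - 4·a - 11).

(5·t + 3·q - 4·a - 11)·(9·t - 8·a + 6)·(3·t + 3·q - 9·a + 13)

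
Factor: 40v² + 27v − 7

(5v − 1)(8v + 7)

Need a pair with product 40·(−7) = −280 and sum 27: that's 35 and −8.
Split the middle term: 40v² + 35v − 8v − 7 = 5v(8v + 7) − (8v + 7).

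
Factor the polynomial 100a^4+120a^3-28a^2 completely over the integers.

Pull out the common factor 4a^2, then factor the remaining trinomial.

4a^2(5a+7)(5a-1)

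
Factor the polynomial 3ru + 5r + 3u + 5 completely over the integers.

(3u + 5)(r + 1)

Group as (3ru + 5r) + (3u + 5) = r(3u + 5) + (3u + 5).
Both groups share the factor (3u + 5).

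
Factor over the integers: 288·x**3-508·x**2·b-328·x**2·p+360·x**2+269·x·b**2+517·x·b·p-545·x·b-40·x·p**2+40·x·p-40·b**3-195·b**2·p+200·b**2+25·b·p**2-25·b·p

Group: 9·x·(32·x**2-28·x·b-40·x·p+40·x+5·b**2+25·b·p-25·b) + (-8·b+p)·(32·x**2-28·x·b-40·x·p+40·x+5·b**2+25·b·p-25·b); both groups contain (32·x**2-28·x·b-40·x·p+40·x+5·b**2+25·b·p-25·b), so (9·x-8·b+p) is a factor with cofactor 32·x**2-28·x·b-40·x·p+40·x+5·b**2+25·b·p-25·b.
The cofactor groups again: 32·x**2-28·x·b-40·x·p+40·x+5·b**2+25·b·p-25·b = 8·x·(4·x-b-5·p+5) - 5·b·(4·x-b-5·p+5); both groups contain (4·x-b-5·p+5), giving (8·x-5·b)·(4·x-b-5·p+5).

(8·x-5·b)·(9·x-8·b+p)·(4·x-b-5·p+5)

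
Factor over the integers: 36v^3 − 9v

Factor out 9v, leaving 4v^2 − 1, which is a difference of two squares.

9v(2v + 1)(2v − 1)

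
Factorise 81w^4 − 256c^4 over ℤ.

(3w − 4c)(3w + 4c)(9w^2 + 16c^2)

Difference of squares twice: with A = 3w and B = 4c, A⁴ − B⁴ = (A² − B²)(A² + B²), and A² − B² factors again.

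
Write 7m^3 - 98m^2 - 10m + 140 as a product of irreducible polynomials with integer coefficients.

Group as (7m^3 - 10m) + (-98m^2 + 140) = m(7m^2 - 10) - 14(7m^2 - 10).
Both groups share the factor (7m^2 - 10).

(m - 14)(7m^2 - 10)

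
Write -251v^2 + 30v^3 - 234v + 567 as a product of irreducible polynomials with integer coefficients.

(5v + 9)(6v - 7)(v - 9)

Testing divisors of the constant over divisors of the leading coefficient, v = 7/6 is a root, giving the factor (6v - 7) and quotient 5v^2 - 36v - 81.
The remaining quadratic factors as (5v + 9)(v - 9).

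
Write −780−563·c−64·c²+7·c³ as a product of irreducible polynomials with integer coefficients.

Testing divisors of the constant over divisors of the leading coefficient, c = 15 is a root, giving the factor (c−15) and quotient 7·c²+41·c+52.
The remaining quadratic factors as (c+4)(7·c+13).

(7·c+13)·(c+4)·(c−15)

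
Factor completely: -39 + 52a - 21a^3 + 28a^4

(4a - 3)(7a^3 + 13)

Group as (28a^4 + 52a) + (-21a^3 - 39) = 4a(7a^3 + 13) - 3(7a^3 + 13).
Both groups share the factor (7a^3 + 13).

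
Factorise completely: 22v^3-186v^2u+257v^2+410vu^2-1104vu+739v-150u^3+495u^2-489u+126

Group: 11v(2v^2-16vu+23v+30u^2-87u+63) + (-5u+2)(2v^2-16vu+23v+30u^2-87u+63); both groups contain (2v^2-16vu+23v+30u^2-87u+63), so (11v-5u+2) is a factor with cofactor 2v^2-16vu+23v+30u^2-87u+63.
The cofactor groups again: 2v^2-16vu+23v+30u^2-87u+63 = 2v(v-5u+7) + (-6u+9)(v-5u+7); both groups contain (v-5u+7), giving (2v-6u+9)(v-5u+7).

(11v-5u+2)(v-5u+7)(2v-6u+9)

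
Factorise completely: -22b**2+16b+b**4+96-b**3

(b+2)(b+4)(b-3)(b-4)

Among the possible rational roots, b = 4 is a root, giving the factor (b-4) and quotient b**3+3b**2-10b-24.
Then b = 3 is a root, so (b-3) is a factor; dividing leaves b**2+6b+8.
The remaining quadratic factors as (b+4)(b+2).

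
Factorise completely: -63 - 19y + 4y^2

Need a pair with product 4·(-63) = -252 and sum -19: that's -28 and 9.
Split the middle term: 4y^2 - 28y + 9y - 63 = 4y(y - 7) + 9(y - 7).

(4y + 9)(y - 7)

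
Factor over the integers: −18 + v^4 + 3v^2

(v^2 + 6)(v^2 − 3)

Substitute u = v^2 to get a quadratic in u, then factor.
v^2 − 3 is irreducible over ℤ (3 is not a perfect square).
v^2 + 6 is irreducible over ℤ (always positive, so no real roots).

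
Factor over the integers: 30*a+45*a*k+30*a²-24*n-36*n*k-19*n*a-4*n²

-(4*n-5*a)*(n+6*a+9*k+6)

Group: -n*(4*n-5*a) + (-6*a-9*k-6)*(4*n-5*a); both groups contain (4*n-5*a).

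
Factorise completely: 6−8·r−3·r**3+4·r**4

Group as (4·r**4−8·r) + (−3·r**3+6) = 4·r·(r**3−2) − 3·(r**3−2).
Both groups share the factor (r**3−2).

(4·r−3)·(r**3−2)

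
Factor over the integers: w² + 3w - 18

(w + 6)(w - 3)

Two integers with product -18 and sum 3 are 6 and -3.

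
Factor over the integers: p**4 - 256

(p + 4)(p - 4)(p**2 + 16)

Write as (p**2)² − (16)², then factor p**2 - 16 once more.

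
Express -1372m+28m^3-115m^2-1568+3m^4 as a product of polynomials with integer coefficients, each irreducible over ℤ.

By the rational root theorem, m = -7 is a root, so (m+7) divides it; the quotient is 3m^3+7m^2-164m-224.
Then m = -8 is a root, so (m+8) is a factor; dividing leaves 3m^2-17m-28.
The remaining quadratic factors as (m-7)(3m+4).

(3m+4)(m+7)(m+8)(m-7)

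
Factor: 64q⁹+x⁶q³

Every term has a factor of q³; factoring it out leaves x⁶+64q⁶.
Recognize a sum of cubes with the parts 4q² and x².

q³(x²+4q²)(x⁴−4x²q²+16q⁴)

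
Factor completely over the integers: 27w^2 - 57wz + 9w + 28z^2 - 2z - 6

Group: 3w(9w - 7z - 3) + (-4z + 2)(9w - 7z - 3); both groups contain (9w - 7z - 3).

(3w - 4z + 2)(9w - 7z - 3)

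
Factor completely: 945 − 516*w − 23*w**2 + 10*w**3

(2*w − 15)*(5*w − 9)*(w + 7)

Trying the rational-root candidates, w = 15/2 is a root, so (2*w − 15) is a factor; dividing leaves 5*w**2 + 26*w − 63.
The remaining quadratic factors as (5*w − 9)(w + 7).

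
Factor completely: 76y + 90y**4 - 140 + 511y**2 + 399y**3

Trying the rational-root candidates, y = -2 is a root, giving the factor (y + 2) and quotient 90y**3 + 219y**2 + 73y - 70.
Then y = 2/5 is a root, so (5y - 2) is a factor; dividing leaves 18y**2 + 51y + 35.
The remaining quadratic factors as (3y + 5)(6y + 7).

(3y + 5)(5y - 2)(6y + 7)(y + 2)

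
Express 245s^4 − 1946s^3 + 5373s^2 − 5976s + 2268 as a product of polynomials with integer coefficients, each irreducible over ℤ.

Among the possible rational roots, s = 6/7 is a root, so (7s − 6) divides it; the quotient is 35s^3 − 248s^2 + 555s − 378.
Then s = 14/5 is a root, so (5s − 14) divides it; the quotient is 7s^2 − 30s + 27.
The remaining quadratic factors as (s − 3)(7s − 9).

(5s − 14)(7s − 6)(7s − 9)(s − 3)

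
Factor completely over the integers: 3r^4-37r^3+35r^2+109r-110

(3r+5)(r-1)(r-11)(r-2)

By the rational root theorem, r = 11 is a root, so (r-11) divides it; the quotient is 3r^3-4r^2-9r+10.
Next, r = 1 is a root, so (r-1) is a factor; dividing leaves 3r^2-r-10.
The remaining quadratic factors as (r-2)(3r+5).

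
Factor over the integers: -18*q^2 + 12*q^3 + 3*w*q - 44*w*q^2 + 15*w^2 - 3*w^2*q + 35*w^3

(7*w - 2*q + 3)*(w - q)*(5*w + 6*q)

Group: w*(35*w^2 + 32*w*q + 15*w - 12*q^2 + 18*q) - q*(35*w^2 + 32*w*q + 15*w - 12*q^2 + 18*q); both groups contain (35*w^2 + 32*w*q + 15*w - 12*q^2 + 18*q), so (w - q) is a factor with cofactor 35*w^2 + 32*w*q + 15*w - 12*q^2 + 18*q.
The cofactor groups again: 35*w^2 + 32*w*q + 15*w - 12*q^2 + 18*q = 5*w*(7*w - 2*q + 3) + 6*q*(7*w - 2*q + 3); both groups contain (7*w - 2*q + 3), giving (5*w + 6*q)*(7*w - 2*q + 3).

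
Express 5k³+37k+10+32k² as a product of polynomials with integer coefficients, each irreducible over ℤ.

Among the possible rational roots, k = -1 is a root, so (k+1) is a factor; dividing leaves 5k²+27k+10.
The remaining quadratic factors as (5k+2)(k+5).

(5k+2)(k+1)(k+5)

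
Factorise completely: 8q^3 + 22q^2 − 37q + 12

Trying the rational-root candidates, q = 1/2 is a root, so (2q − 1) divides it; the quotient is 4q^2 + 13q − 12.
The remaining quadratic factors as (q + 4)(4q − 3).

(2q − 1)(4q − 3)(q + 4)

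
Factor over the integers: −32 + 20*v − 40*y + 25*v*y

(5*v − 8)*(5*y + 4)

Group as (25*v*y + 20*v) + (−40*y − 32) = 5*v*(5*y + 4) − 8*(5*y + 4).
Both groups share the factor (5*y + 4).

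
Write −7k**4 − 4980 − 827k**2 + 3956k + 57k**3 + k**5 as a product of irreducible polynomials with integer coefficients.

Testing divisors of the constant over divisors of the leading coefficient, k = 6 is a root, so (k − 6) is a factor; dividing leaves k**4 − k**3 + 51k**2 − 521k + 830.
Then k = 5 is a root, so (k − 5) divides it; the quotient is k**3 + 4k**2 + 71k − 166.
Continuing, k = 2 is a root, so (k − 2) divides it; the quotient is k**2 + 6k + 83.
The quadratic k**2 + 6k + 83 has discriminant −296 < 0 and is irreducible over ℤ.

(k − 2)(k − 5)(k − 6)(k**2 + 6k + 83)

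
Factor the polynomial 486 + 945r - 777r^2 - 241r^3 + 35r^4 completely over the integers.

Among the possible rational roots, r = -2/5 is a root, giving the factor (5r + 2) and quotient 7r^3 - 51r^2 - 135r + 243.
Then r = 9 is a root, giving the factor (r - 9) and quotient 7r^2 + 12r - 27.
The remaining quadratic factors as (r + 3)(7r - 9).

(5r + 2)(7r - 9)(r + 3)(r - 9)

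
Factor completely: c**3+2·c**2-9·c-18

Trying the rational-root candidates, c = -2 is a root, so (c+2) divides it; the quotient is c**2-9.
The remaining quadratic factors as (c-3)(c+3).

(c+2)·(c+3)·(c-3)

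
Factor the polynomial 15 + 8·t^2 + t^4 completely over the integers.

(t^2 + 3)·(t^2 + 5)

Substitute u = t^2 to get a quadratic in u, then factor.
t^2 + 3 is irreducible over ℤ (always positive, so no real roots).
t^2 + 5 is irreducible over ℤ (always positive, so no real roots).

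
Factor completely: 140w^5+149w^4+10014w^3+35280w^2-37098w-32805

(4w+15)(5w+3)(7w-9)(w^2-2w+81)

Among the possible rational roots, w = -3/5 is a root, so (5w+3) is a factor; dividing leaves 28w^4+13w^3+1995w^2+5859w-10935.
Continuing, w = -15/4 is a root, so (4w+15) divides it; the quotient is 7w^3-23w^2+585w-729.
Then w = 9/7 is a root, so (7w-9) divides it; the quotient is w^2-2w+81.
The quadratic w^2-2w+81 has discriminant -320 < 0 and is irreducible over ℤ.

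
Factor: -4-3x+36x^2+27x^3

(3x+1)(3x+4)(3x-1)

Trying the rational-root candidates, x = -1/3 is a root, giving the factor (3x+1) and quotient 9x^2+9x-4.
The remaining quadratic factors as (3x+4)(3x-1).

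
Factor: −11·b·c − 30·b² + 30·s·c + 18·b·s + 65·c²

−(10·b − 6·s − 13·c)·(3·b + 5·c)

Group: −3·b·(10·b − 6·s − 13·c) − 5·c·(10·b − 6·s − 13·c); both groups contain (10·b − 6·s − 13·c).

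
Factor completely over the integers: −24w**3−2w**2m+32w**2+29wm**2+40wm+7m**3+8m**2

−(6w−7m−8)(4w+m)(w+m)

Group: 4w(−6w**2+wm+8w+7m**2+8m) + m(−6w**2+wm+8w+7m**2+8m); both groups contain (−6w**2+wm+8w+7m**2+8m), so (4w+m) is a factor with cofactor −6w**2+wm+8w+7m**2+8m.
The cofactor groups again: −6w**2+wm+8w+7m**2+8m = −6w(w+m) + (7m+8)(w+m); both groups contain (w+m), giving −(6w−7m−8)(w+m).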